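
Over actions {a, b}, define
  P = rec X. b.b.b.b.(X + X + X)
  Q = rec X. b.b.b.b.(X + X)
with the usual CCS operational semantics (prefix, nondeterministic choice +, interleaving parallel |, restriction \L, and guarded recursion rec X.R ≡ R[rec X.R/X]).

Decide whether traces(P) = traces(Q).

traces(P) = traces(Q)

P's transition system — 5 states:
  p0 = rec X. b.b.b.b.(X + X + X) :: —b→ p1
  p1 = b.b.b.((rec X. b.b.b.b.(X + X + X)) + (rec X. b.b.b.b.(X + X + X)) + (rec X. b.b.b.b.(X + X + X))) :: —b→ p2
  p2 = b.b.((rec X. b.b.b.b.(X + X + X)) + (rec X. b.b.b.b.(X + X + X)) + (rec X. b.b.b.b.(X + X + X))) :: —b→ p3
  p3 = b.((rec X. b.b.b.b.(X + X + X)) + (rec X. b.b.b.b.(X + X + X)) + (rec X. b.b.b.b.(X + X + X))) :: —b→ p4
  p4 = (rec X. b.b.b.b.(X + X + X)) + (rec X. b.b.b.b.(X + X + X)) + (rec X. b.b.b.b.(X + X + X)) :: —b→ p1
Q's transition system — 5 states:
  q0 = rec X. b.b.b.b.(X + X) :: —b→ q1
  q1 = b.b.b.((rec X. b.b.b.b.(X + X)) + (rec X. b.b.b.b.(X + X))) :: —b→ q2
  q2 = b.b.((rec X. b.b.b.b.(X + X)) + (rec X. b.b.b.b.(X + X))) :: —b→ q3
  q3 = b.((rec X. b.b.b.b.(X + X)) + (rec X. b.b.b.b.(X + X))) :: —b→ q4
  q4 = (rec X. b.b.b.b.(X + X)) + (rec X. b.b.b.b.(X + X)) :: —b→ q1
Partition-refinement fixed point:
  B0 = {p0, p1, p2, p3, p4, q0, q1, q2, q3, q4}
p0 ∈ B0, q0 ∈ B0 → same block
Bisimilar ⇒ trace-equivalent.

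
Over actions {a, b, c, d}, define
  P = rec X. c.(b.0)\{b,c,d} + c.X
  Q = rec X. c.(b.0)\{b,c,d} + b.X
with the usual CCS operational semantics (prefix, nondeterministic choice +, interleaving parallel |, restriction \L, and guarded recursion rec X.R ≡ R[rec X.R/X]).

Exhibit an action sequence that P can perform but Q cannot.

cc

LTS(P): 2 reachable states
  s0 = rec X. c.(b.0)\{b,c,d} + c.X → —c→ s0, —c→ s1
  s1 = (b.0)\{b,c,d} → (no moves)
LTS(Q): 2 reachable states
  t0 = rec X. c.(b.0)\{b,c,d} + b.X → —b→ t0, —c→ t1
  t1 = (b.0)\{b,c,d} → (no moves)
Trace ⟨cc⟩ through P, begin at {s0}:
  after c @ step 1: {s0, s1}
  after c @ step 2: {s0, s1}
  P completes σ.
Trace ⟨cc⟩ through Q, begin at {t0}:
  after c @ step 1: {t1}
  after c @ step 2: ∅  — Q cannot continue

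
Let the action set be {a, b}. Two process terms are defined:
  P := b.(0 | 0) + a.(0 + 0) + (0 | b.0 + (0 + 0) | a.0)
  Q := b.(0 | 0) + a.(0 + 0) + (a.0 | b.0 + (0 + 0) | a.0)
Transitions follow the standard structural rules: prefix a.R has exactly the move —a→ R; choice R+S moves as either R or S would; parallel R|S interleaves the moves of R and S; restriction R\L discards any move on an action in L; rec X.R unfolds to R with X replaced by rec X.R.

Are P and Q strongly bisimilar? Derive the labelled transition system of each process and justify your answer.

P ≁ Q

LTS(P): 4 reachable states
  s0 = b.(0 | 0) + a.(0 + 0) + (0 | b.0 + (0 + 0) | a.0) has moves -a-> s1, -a-> s2, -b-> s3
  s1 = (0 + 0) | 0 has moves (no moves)
  s2 = 0 + 0 has moves (no moves)
  s3 = 0 | 0 has moves (no moves)
LTS(Q): 6 reachable states
  t0 = b.(0 | 0) + a.(0 + 0) + (a.0 | b.0 + (0 + 0) | a.0) has moves -a-> t1, -a-> t2, -a-> t3, -b-> t4, -b-> t5
  t1 = (0 + 0) | 0 has moves (no moves)
  t2 = 0 + 0 has moves (no moves)
  t3 = 0 | b.0 has moves -b-> t4
  t4 = 0 | 0 has moves (no moves)
  t5 = a.0 | 0 has moves -a-> t4
Coarsest stable partition (strong bisimilarity classes):
  B0 = {s0}
  B1 = {s1, s2, s3, t1, t2, t4}
  B2 = {t0}
  B3 = {t5}
  B4 = {t3}
s0 ∈ B0, t0 ∈ B2 → different blocks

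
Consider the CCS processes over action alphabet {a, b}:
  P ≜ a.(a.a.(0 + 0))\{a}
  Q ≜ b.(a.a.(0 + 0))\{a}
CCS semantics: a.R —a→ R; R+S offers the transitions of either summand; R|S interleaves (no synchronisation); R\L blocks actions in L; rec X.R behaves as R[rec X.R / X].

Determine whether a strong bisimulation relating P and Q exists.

not bisimilar

P's transition system — 2 states:
  m0 = a.(a.a.(0 + 0))\{a} :: —a→ m1
  m1 = (a.a.(0 + 0))\{a} :: stopped
Q's transition system — 2 states:
  n0 = b.(a.a.(0 + 0))\{a} :: —b→ n1
  n1 = (a.a.(0 + 0))\{a} :: stopped
Coarsest stable partition (strong bisimilarity classes):
  B0 = {m0}
  B1 = {m1, n1}
  B2 = {n0}
m0 ∈ B0, n0 ∈ B2 → different blocks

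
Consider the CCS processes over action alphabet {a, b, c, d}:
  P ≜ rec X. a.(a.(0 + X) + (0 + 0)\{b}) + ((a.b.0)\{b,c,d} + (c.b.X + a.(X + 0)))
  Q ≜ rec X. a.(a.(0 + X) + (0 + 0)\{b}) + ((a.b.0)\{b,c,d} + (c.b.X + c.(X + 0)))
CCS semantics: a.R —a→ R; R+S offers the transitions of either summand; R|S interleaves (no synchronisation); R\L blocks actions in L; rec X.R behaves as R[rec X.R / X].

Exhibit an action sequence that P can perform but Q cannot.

ac

P's transition system — 6 states:
  s0 = rec X. a.(a.(0 + X) + (0 + 0)\{b}) + ((a.b.0)\{b,c,d} + (c.b.X + a.(X + 0))) ⊢ =a=> s1, =a=> s2, =a=> s3, =c=> s4
  s1 = (b.0)\{b,c,d} ⊢ stopped
  s2 = (rec X. a.(a.(0 + X) + (0 + 0)\{b}) + ((a.b.0)\{b,c,d} + (c.b.X + a.(X + 0)))) + 0 ⊢ =a=> s1, =a=> s2, =a=> s3, =c=> s4
  s3 = a.(0 + (rec X. a.(a.(0 + X) + (0 + 0)\{b}) + ((a.b.0)\{b,c,d} + (c.b.X + a.(X + 0))))) + (0 + 0)\{b} ⊢ =a=> s5
  s4 = b.(rec X. a.(a.(0 + X) + (0 + 0)\{b}) + ((a.b.0)\{b,c,d} + (c.b.X + a.(X + 0)))) ⊢ =b=> s0
  s5 = 0 + (rec X. a.(a.(0 + X) + (0 + 0)\{b}) + ((a.b.0)\{b,c,d} + (c.b.X + a.(X + 0)))) ⊢ =a=> s1, =a=> s2, =a=> s3, =c=> s4
Q's transition system — 6 states:
  t0 = rec X. a.(a.(0 + X) + (0 + 0)\{b}) + ((a.b.0)\{b,c,d} + (c.b.X + c.(X + 0))) ⊢ =a=> t1, =a=> t2, =c=> t3, =c=> t4
  t1 = (b.0)\{b,c,d} ⊢ stopped
  t2 = a.(0 + (rec X. a.(a.(0 + X) + (0 + 0)\{b}) + ((a.b.0)\{b,c,d} + (c.b.X + c.(X + 0))))) + (0 + 0)\{b} ⊢ =a=> t5
  t3 = (rec X. a.(a.(0 + X) + (0 + 0)\{b}) + ((a.b.0)\{b,c,d} + (c.b.X + c.(X + 0)))) + 0 ⊢ =a=> t1, =a=> t2, =c=> t3, =c=> t4
  t4 = b.(rec X. a.(a.(0 + X) + (0 + 0)\{b}) + ((a.b.0)\{b,c,d} + (c.b.X + c.(X + 0)))) ⊢ =b=> t0
  t5 = 0 + (rec X. a.(a.(0 + X) + (0 + 0)\{b}) + ((a.b.0)\{b,c,d} + (c.b.X + c.(X + 0)))) ⊢ =a=> t1, =a=> t2, =c=> t3, =c=> t4
Run σ = ⟨ac⟩ on P: start {s0}
  [1] a ⇒ {s1, s2, s3}
  [2] c ⇒ {s4}
  ✓ P
Run σ = ⟨ac⟩ on Q: start {t0}
  [1] a ⇒ {t1, t2}
  [2] c ⇒ ∅  — Q cannot continue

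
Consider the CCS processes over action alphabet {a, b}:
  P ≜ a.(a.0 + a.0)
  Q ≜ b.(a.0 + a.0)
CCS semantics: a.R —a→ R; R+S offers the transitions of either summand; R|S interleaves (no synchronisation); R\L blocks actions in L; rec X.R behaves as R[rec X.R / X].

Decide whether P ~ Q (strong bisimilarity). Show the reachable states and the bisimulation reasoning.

Reachable graph of P (3 states):
  p0 = a.(a.0 + a.0) has moves --a--▸ p1
  p1 = a.0 + a.0 has moves --a--▸ p2
  p2 = 0 has moves stopped
Reachable graph of Q (3 states):
  q0 = b.(a.0 + a.0) has moves --b--▸ q1
  q1 = a.0 + a.0 has moves --a--▸ q2
  q2 = 0 has moves stopped
Bisimilarity quotient blocks:
  B0 = {p0}
  B1 = {p1, q1}
  B2 = {p2, q2}
  B3 = {q0}
p0 ∈ B0, q0 ∈ B3 → different blocks

NO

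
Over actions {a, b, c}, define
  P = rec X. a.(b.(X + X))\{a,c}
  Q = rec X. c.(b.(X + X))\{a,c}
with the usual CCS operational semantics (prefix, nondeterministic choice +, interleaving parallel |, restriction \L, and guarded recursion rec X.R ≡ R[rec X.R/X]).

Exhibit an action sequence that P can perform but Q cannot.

a

LTS(P): 3 reachable states
  p0 = rec X. a.(b.(X + X))\{a,c} has moves =a=> p1
  p1 = (b.((rec X. a.(b.(X + X))\{a,c}) + (rec X. a.(b.(X + X))\{a,c})))\{a,c} has moves =b=> p2
  p2 = ((rec X. a.(b.(X + X))\{a,c}) + (rec X. a.(b.(X + X))\{a,c}))\{a,c} has moves deadlocked
LTS(Q): 3 reachable states
  q0 = rec X. c.(b.(X + X))\{a,c} has moves =c=> q1
  q1 = (b.((rec X. c.(b.(X + X))\{a,c}) + (rec X. c.(b.(X + X))\{a,c})))\{a,c} has moves =b=> q2
  q2 = ((rec X. c.(b.(X + X))\{a,c}) + (rec X. c.(b.(X + X))\{a,c}))\{a,c} has moves deadlocked
Executing a from P (initial set {p0}):
  step 1 (a): {p1}
  — P admits the full trace.
Executing a from Q (initial set {q0}):
  step 1 (a): no successor for Q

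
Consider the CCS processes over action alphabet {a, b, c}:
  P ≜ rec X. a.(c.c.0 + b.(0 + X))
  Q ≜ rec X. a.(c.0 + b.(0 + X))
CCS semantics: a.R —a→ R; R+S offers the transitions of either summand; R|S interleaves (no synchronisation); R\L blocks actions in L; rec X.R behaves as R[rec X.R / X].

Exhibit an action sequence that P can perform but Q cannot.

acc

P's transition system — 5 states:
  s0 = rec X. a.(c.c.0 + b.(0 + X)) → --a--▸ s1
  s1 = c.c.0 + b.(0 + (rec X. a.(c.c.0 + b.(0 + X)))) → --b--▸ s2, --c--▸ s3
  s2 = 0 + (rec X. a.(c.c.0 + b.(0 + X))) → --a--▸ s1
  s3 = c.0 → --c--▸ s4
  s4 = 0 → (no moves)
Q's transition system — 4 states:
  t0 = rec X. a.(c.0 + b.(0 + X)) → --a--▸ t1
  t1 = c.0 + b.(0 + (rec X. a.(c.0 + b.(0 + X)))) → --b--▸ t2, --c--▸ t3
  t2 = 0 + (rec X. a.(c.0 + b.(0 + X))) → --a--▸ t1
  t3 = 0 → (no moves)
Trace ⟨acc⟩ through P, begin at {s0}:
  after a @ step 1: {s1}
  after c @ step 2: {s3}
  after c @ step 3: {s4}
  — P admits the full trace.
Trace ⟨acc⟩ through Q, begin at {t0}:
  after a @ step 1: {t1}
  after c @ step 2: {t3}
  after c @ step 3: ∅  — Q cannot continue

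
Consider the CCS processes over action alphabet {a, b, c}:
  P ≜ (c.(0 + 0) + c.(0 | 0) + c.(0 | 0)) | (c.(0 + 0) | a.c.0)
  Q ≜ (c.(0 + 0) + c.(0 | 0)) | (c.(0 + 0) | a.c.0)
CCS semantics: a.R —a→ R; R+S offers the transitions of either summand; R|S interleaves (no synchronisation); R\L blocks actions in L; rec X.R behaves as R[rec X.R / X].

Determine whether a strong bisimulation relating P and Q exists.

P ~ Q

LTS(P): 18 reachable states
  m0 = (c.(0 + 0) + c.(0 | 0) + c.(0 | 0)) | (c.(0 + 0) | a.c.0) → ··a··> m1, ··c··> m2, ··c··> m3, ··c··> m4
  m1 = (c.(0 + 0) + c.(0 | 0) + c.(0 | 0)) | (c.(0 + 0) | c.0) → ··c··> m5, ··c··> m6, ··c··> m7, ··c··> m8
  m2 = (0 + 0) | (c.(0 + 0) | a.c.0) → ··a··> m5, ··c··> m9
  m3 = (c.(0 + 0) + c.(0 | 0) + c.(0 | 0)) | ((0 + 0) | a.c.0) → ··a··> m6, ··c··> m10, ··c··> m9
  m4 = 0 | 0 | (c.(0 + 0) | a.c.0) → ··a··> m8, ··c··> m10
  m5 = (0 + 0) | (c.(0 + 0) | c.0) → ··c··> m11, ··c··> m12
  m6 = (c.(0 + 0) + c.(0 | 0) + c.(0 | 0)) | ((0 + 0) | c.0) → ··c··> m11, ··c··> m13, ··c··> m14
  m7 = (c.(0 + 0) + c.(0 | 0) + c.(0 | 0)) | (c.(0 + 0) | 0) → ··c··> m12, ··c··> m13, ··c··> m15
  m8 = 0 | 0 | (c.(0 + 0) | c.0) → ··c··> m14, ··c··> m15
  m9 = (0 + 0) | ((0 + 0) | a.c.0) → ··a··> m11
  m10 = 0 | 0 | ((0 + 0) | a.c.0) → ··a··> m14
  m11 = (0 + 0) | ((0 + 0) | c.0) → ··c··> m16
  m12 = (0 + 0) | (c.(0 + 0) | 0) → ··c··> m16
  m13 = (c.(0 + 0) + c.(0 | 0) + c.(0 | 0)) | ((0 + 0) | 0) → ··c··> m16, ··c··> m17
  m14 = 0 | 0 | ((0 + 0) | c.0) → ··c··> m17
  m15 = 0 | 0 | (c.(0 + 0) | 0) → ··c··> m17
  m16 = (0 + 0) | ((0 + 0) | 0) → ∅
  m17 = 0 | 0 | ((0 + 0) | 0) → ∅
LTS(Q): 18 reachable states
  n0 = (c.(0 + 0) + c.(0 | 0)) | (c.(0 + 0) | a.c.0) → ··a··> n1, ··c··> n2, ··c··> n3, ··c··> n4
  n1 = (c.(0 + 0) + c.(0 | 0)) | (c.(0 + 0) | c.0) → ··c··> n5, ··c··> n6, ··c··> n7, ··c··> n8
  n2 = (0 + 0) | (c.(0 + 0) | a.c.0) → ··a··> n5, ··c··> n9
  n3 = (c.(0 + 0) + c.(0 | 0)) | ((0 + 0) | a.c.0) → ··a··> n6, ··c··> n10, ··c··> n9
  n4 = 0 | 0 | (c.(0 + 0) | a.c.0) → ··a··> n8, ··c··> n10
  n5 = (0 + 0) | (c.(0 + 0) | c.0) → ··c··> n11, ··c··> n12
  n6 = (c.(0 + 0) + c.(0 | 0)) | ((0 + 0) | c.0) → ··c··> n11, ··c··> n13, ··c··> n14
  n7 = (c.(0 + 0) + c.(0 | 0)) | (c.(0 + 0) | 0) → ··c··> n12, ··c··> n13, ··c··> n15
  n8 = 0 | 0 | (c.(0 + 0) | c.0) → ··c··> n14, ··c··> n15
  n9 = (0 + 0) | ((0 + 0) | a.c.0) → ··a··> n11
  n10 = 0 | 0 | ((0 + 0) | a.c.0) → ··a··> n14
  n11 = (0 + 0) | ((0 + 0) | c.0) → ··c··> n16
  n12 = (0 + 0) | (c.(0 + 0) | 0) → ··c··> n16
  n13 = (c.(0 + 0) + c.(0 | 0)) | ((0 + 0) | 0) → ··c··> n16, ··c··> n17
  n14 = 0 | 0 | ((0 + 0) | c.0) → ··c··> n17
  n15 = 0 | 0 | (c.(0 + 0) | 0) → ··c··> n17
  n16 = (0 + 0) | ((0 + 0) | 0) → ∅
  n17 = 0 | 0 | ((0 + 0) | 0) → ∅
Partition-refinement fixed point:
  B0 = {m0, n0}
  B1 = {m2, m3, m4, n2, n3, n4}
  B2 = {m5, m6, m7, m8, n5, n6, n7, n8}
  B3 = {m11, m12, m13, m14, m15, n11, n12, n13, n14, n15}
  B4 = {m16, m17, n16, n17}
  B5 = {m10, m9, n10, n9}
  B6 = {m1, n1}
m0 ∈ B0, n0 ∈ B0 → same block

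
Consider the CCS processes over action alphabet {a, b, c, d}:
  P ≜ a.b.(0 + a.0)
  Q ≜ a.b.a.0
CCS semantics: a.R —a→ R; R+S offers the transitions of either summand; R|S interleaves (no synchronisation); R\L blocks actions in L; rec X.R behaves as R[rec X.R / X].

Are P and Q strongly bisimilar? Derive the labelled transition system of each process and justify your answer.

bisimilar

LTS(P): 4 reachable states
  p0 = a.b.(0 + a.0) ⊢ —a→ p1
  p1 = b.(0 + a.0) ⊢ —b→ p2
  p2 = 0 + a.0 ⊢ —a→ p3
  p3 = 0 ⊢ deadlocked
LTS(Q): 4 reachable states
  q0 = a.b.a.0 ⊢ —a→ q1
  q1 = b.a.0 ⊢ —b→ q2
  q2 = a.0 ⊢ —a→ q3
  q3 = 0 ⊢ deadlocked
Coarsest stable partition (strong bisimilarity classes):
  B0 = {p0, q0}
  B1 = {p1, q1}
  B2 = {p2, q2}
  B3 = {p3, q3}
p0 ∈ B0, q0 ∈ B0 → same block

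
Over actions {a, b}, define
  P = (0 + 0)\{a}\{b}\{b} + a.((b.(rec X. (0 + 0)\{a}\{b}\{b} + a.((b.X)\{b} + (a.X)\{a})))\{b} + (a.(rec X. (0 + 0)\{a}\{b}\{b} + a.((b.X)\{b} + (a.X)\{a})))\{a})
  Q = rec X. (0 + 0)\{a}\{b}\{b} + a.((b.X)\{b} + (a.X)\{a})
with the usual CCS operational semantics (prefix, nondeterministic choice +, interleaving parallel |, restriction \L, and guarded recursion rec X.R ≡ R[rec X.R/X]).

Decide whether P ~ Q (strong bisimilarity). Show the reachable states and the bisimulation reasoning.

P ~ Q

LTS(P): 2 reachable states
  u0 = (0 + 0)\{a}\{b}\{b} + a.((b.(rec X. (0 + 0)\{a}\{b}\{b} + a.((b.X)\{b} + (a.X)\{a})))\{b} + (a.(rec X. (0 + 0)\{a}\{b}\{b} + a.((b.X)\{b} + (a.X)\{a})))\{a}) ⊢ ··a··> u1
  u1 = (b.(rec X. (0 + 0)\{a}\{b}\{b} + a.((b.X)\{b} + (a.X)\{a})))\{b} + (a.(rec X. (0 + 0)\{a}\{b}\{b} + a.((b.X)\{b} + (a.X)\{a})))\{a} ⊢ stopped
LTS(Q): 2 reachable states
  v0 = rec X. (0 + 0)\{a}\{b}\{b} + a.((b.X)\{b} + (a.X)\{a}) ⊢ ··a··> v1
  v1 = (b.(rec X. (0 + 0)\{a}\{b}\{b} + a.((b.X)\{b} + (a.X)\{a})))\{b} + (a.(rec X. (0 + 0)\{a}\{b}\{b} + a.((b.X)\{b} + (a.X)\{a})))\{a} ⊢ stopped
Coarsest stable partition (strong bisimilarity classes):
  B0 = {u0, v0}
  B1 = {u1, v1}
u0 ∈ B0, v0 ∈ B0 → same block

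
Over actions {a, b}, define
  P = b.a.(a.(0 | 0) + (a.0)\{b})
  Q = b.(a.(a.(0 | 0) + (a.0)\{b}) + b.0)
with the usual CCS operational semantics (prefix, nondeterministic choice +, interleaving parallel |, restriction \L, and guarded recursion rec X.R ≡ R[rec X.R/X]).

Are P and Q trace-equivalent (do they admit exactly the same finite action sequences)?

trace-distinct — witness ⟨bb⟩

P's transition system — 5 states:
  m0 = b.a.(a.(0 | 0) + (a.0)\{b}) → =b=> m1
  m1 = a.(a.(0 | 0) + (a.0)\{b}) → =a=> m2
  m2 = a.(0 | 0) + (a.0)\{b} → =a=> m3, =a=> m4
  m3 = 0 | 0 → ∅
  m4 = 0\{b} → ∅
Q's transition system — 6 states:
  n0 = b.(a.(a.(0 | 0) + (a.0)\{b}) + b.0) → =b=> n1
  n1 = a.(a.(0 | 0) + (a.0)\{b}) + b.0 → =a=> n2, =b=> n3
  n2 = a.(0 | 0) + (a.0)\{b} → =a=> n4, =a=> n5
  n3 = 0 → ∅
  n4 = 0 | 0 → ∅
  n5 = 0\{b} → ∅
Run σ = ⟨bb⟩ on Q: start {n0}
  after b @ step 1: {n1}
  after b @ step 2: {n3}
  — Q admits the full trace.
Run σ = ⟨bb⟩ on P: start {m0}
  after b @ step 1: {m1}
  after b @ step 2: ∅  — P cannot continue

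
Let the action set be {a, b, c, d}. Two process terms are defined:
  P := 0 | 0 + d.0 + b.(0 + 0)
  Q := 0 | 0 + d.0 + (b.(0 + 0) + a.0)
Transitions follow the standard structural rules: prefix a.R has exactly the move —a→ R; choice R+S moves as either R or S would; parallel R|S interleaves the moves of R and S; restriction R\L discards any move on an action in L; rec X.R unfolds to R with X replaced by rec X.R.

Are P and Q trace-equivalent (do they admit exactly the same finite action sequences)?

LTS(P): 3 reachable states
  u0 = 0 | 0 + d.0 + b.(0 + 0) has moves ··b··> u1, ··d··> u2
  u1 = 0 + 0 has moves ·
  u2 = 0 has moves ·
LTS(Q): 3 reachable states
  v0 = 0 | 0 + d.0 + (b.(0 + 0) + a.0) has moves ··a··> v1, ··b··> v2, ··d··> v1
  v1 = 0 has moves ·
  v2 = 0 + 0 has moves ·
Run σ = ⟨a⟩ on Q: start {v0}
  [1] a ⇒ {v1}
  — Q admits the full trace.
Run σ = ⟨a⟩ on P: start {u0}
  [1] a ⇒ ∅ (P stuck)

trace-distinct — witness ⟨a⟩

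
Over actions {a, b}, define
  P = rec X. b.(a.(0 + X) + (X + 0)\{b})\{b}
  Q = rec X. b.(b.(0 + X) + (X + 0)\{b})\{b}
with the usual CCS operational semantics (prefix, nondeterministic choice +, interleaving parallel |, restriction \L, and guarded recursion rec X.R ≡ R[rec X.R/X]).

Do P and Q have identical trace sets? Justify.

trace-distinct — witness ⟨ba⟩

P's transition system — 3 states:
  p0 = rec X. b.(a.(0 + X) + (X + 0)\{b})\{b} :: --b--▸ p1
  p1 = (a.(0 + (rec X. b.(a.(0 + X) + (X + 0)\{b})\{b})) + ((rec X. b.(a.(0 + X) + (X + 0)\{b})\{b}) + 0)\{b})\{b} :: --a--▸ p2
  p2 = (0 + (rec X. b.(a.(0 + X) + (X + 0)\{b})\{b}))\{b} :: (no moves)
Q's transition system — 2 states:
  q0 = rec X. b.(b.(0 + X) + (X + 0)\{b})\{b} :: --b--▸ q1
  q1 = (b.(0 + (rec X. b.(b.(0 + X) + (X + 0)\{b})\{b})) + ((rec X. b.(b.(0 + X) + (X + 0)\{b})\{b}) + 0)\{b})\{b} :: (no moves)
Executing ba from P (initial set {p0}):
  [1] b ⇒ {p1}
  [2] a ⇒ {p2}
  ✓ P
Executing ba from Q (initial set {q0}):
  [1] b ⇒ {q1}
  [2] a ⇒ no successor for Q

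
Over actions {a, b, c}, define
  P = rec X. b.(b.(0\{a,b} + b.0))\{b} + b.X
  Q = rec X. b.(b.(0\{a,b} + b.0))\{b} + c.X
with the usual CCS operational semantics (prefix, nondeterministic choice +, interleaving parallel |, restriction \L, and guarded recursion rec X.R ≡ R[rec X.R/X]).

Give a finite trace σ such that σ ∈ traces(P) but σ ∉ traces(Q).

Reachable graph of P (2 states):
  m0 = rec X. b.(b.(0\{a,b} + b.0))\{b} + b.X ⊢ ··b··> m0, ··b··> m1
  m1 = (b.(0\{a,b} + b.0))\{b} ⊢ deadlocked
Reachable graph of Q (2 states):
  n0 = rec X. b.(b.(0\{a,b} + b.0))\{b} + c.X ⊢ ··b··> n1, ··c··> n0
  n1 = (b.(0\{a,b} + b.0))\{b} ⊢ deadlocked
Run σ = ⟨bb⟩ on P: start {m0}
  after b @ step 1: {m0, m1}
  after b @ step 2: {m0, m1}
  ✓ P
Run σ = ⟨bb⟩ on Q: start {n0}
  after b @ step 1: {n1}
  after b @ step 2: no successor for Q

bb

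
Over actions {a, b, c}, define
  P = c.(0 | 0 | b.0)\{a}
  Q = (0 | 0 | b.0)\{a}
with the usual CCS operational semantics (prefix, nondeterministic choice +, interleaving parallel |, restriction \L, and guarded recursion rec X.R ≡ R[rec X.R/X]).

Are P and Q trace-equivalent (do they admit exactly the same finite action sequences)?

P's transition system — 3 states:
  m0 = c.(0 | 0 | b.0)\{a} :: —c→ m1
  m1 = (0 | 0 | b.0)\{a} :: —b→ m2
  m2 = (0 | 0 | 0)\{a} :: ∅
Q's transition system — 2 states:
  n0 = (0 | 0 | b.0)\{a} :: —b→ n1
  n1 = (0 | 0 | 0)\{a} :: ∅
Executing c from P (initial set {m0}):
  step 1 (c): {m1}
  P completes σ.
Executing c from Q (initial set {n0}):
  step 1 (c): ∅ (Q stuck)

trace-distinct — witness ⟨c⟩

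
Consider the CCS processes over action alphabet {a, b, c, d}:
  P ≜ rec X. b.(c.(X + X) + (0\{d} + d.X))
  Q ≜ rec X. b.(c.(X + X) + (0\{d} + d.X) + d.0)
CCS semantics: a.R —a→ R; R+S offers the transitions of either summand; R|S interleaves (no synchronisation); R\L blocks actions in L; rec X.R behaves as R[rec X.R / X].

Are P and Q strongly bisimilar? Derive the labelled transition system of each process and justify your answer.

NO

LTS(P): 3 reachable states
  u0 = rec X. b.(c.(X + X) + (0\{d} + d.X)) | =b=> u1
  u1 = c.((rec X. b.(c.(X + X) + (0\{d} + d.X))) + (rec X. b.(c.(X + X) + (0\{d} + d.X)))) + (0\{d} + d.(rec X. b.(c.(X + X) + (0\{d} + d.X)))) | =c=> u2, =d=> u0
  u2 = (rec X. b.(c.(X + X) + (0\{d} + d.X))) + (rec X. b.(c.(X + X) + (0\{d} + d.X))) | =b=> u1
LTS(Q): 4 reachable states
  v0 = rec X. b.(c.(X + X) + (0\{d} + d.X) + d.0) | =b=> v1
  v1 = c.((rec X. b.(c.(X + X) + (0\{d} + d.X) + d.0)) + (rec X. b.(c.(X + X) + (0\{d} + d.X) + d.0))) + (0\{d} + d.(rec X. b.(c.(X + X) + (0\{d} + d.X) + d.0))) + d.0 | =c=> v2, =d=> v0, =d=> v3
  v2 = (rec X. b.(c.(X + X) + (0\{d} + d.X) + d.0)) + (rec X. b.(c.(X + X) + (0\{d} + d.X) + d.0)) | =b=> v1
  v3 = 0 | stopped
Partition-refinement fixed point:
  B0 = {u0, u2}
  B1 = {u1}
  B2 = {v0, v2}
  B3 = {v1}
  B4 = {v3}
u0 ∈ B0, v0 ∈ B2 → different blocks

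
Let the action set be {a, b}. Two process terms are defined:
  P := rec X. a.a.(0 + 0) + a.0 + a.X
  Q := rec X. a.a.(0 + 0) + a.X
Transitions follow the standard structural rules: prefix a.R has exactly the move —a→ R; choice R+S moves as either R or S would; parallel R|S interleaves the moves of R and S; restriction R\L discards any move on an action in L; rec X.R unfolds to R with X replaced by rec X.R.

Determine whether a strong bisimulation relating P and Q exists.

not bisimilar

P's transition system — 4 states:
  u0 = rec X. a.a.(0 + 0) + a.0 + a.X ⊢ -a-> u0, -a-> u1, -a-> u2
  u1 = 0 ⊢ deadlocked
  u2 = a.(0 + 0) ⊢ -a-> u3
  u3 = 0 + 0 ⊢ deadlocked
Q's transition system — 3 states:
  v0 = rec X. a.a.(0 + 0) + a.X ⊢ -a-> v0, -a-> v1
  v1 = a.(0 + 0) ⊢ -a-> v2
  v2 = 0 + 0 ⊢ deadlocked
Partition-refinement fixed point:
  B0 = {u0}
  B1 = {u1, u3, v2}
  B2 = {u2, v1}
  B3 = {v0}
u0 ∈ B0, v0 ∈ B3 → different blocks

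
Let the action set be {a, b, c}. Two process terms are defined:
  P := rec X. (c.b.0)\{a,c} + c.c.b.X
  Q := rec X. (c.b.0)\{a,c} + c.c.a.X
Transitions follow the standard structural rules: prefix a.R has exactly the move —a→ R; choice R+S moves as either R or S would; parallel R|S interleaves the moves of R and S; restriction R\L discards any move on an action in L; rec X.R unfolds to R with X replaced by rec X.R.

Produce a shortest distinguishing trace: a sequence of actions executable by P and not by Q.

ccb

LTS(P): 3 reachable states
  s0 = rec X. (c.b.0)\{a,c} + c.c.b.X has moves -c-> s1
  s1 = c.b.(rec X. (c.b.0)\{a,c} + c.c.b.X) has moves -c-> s2
  s2 = b.(rec X. (c.b.0)\{a,c} + c.c.b.X) has moves -b-> s0
LTS(Q): 3 reachable states
  t0 = rec X. (c.b.0)\{a,c} + c.c.a.X has moves -c-> t1
  t1 = c.a.(rec X. (c.b.0)\{a,c} + c.c.a.X) has moves -c-> t2
  t2 = a.(rec X. (c.b.0)\{a,c} + c.c.a.X) has moves -a-> t0
Run σ = ⟨ccb⟩ on P: start {s0}
  after c @ step 1: {s1}
  after c @ step 2: {s2}
  after b @ step 3: {s0}
  — P admits the full trace.
Run σ = ⟨ccb⟩ on Q: start {t0}
  after c @ step 1: {t1}
  after c @ step 2: {t2}
  after b @ step 3: ∅  — Q cannot continue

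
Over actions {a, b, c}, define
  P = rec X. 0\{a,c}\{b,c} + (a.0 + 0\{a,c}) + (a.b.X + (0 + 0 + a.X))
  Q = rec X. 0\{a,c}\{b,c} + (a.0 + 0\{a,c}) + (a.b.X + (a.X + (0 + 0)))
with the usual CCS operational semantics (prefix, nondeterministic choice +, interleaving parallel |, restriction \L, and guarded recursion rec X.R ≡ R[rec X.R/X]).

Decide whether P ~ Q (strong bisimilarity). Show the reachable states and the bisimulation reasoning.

LTS(P): 3 reachable states
  u0 = rec X. 0\{a,c}\{b,c} + (a.0 + 0\{a,c}) + (a.b.X + (0 + 0 + a.X)) → —a→ u0, —a→ u1, —a→ u2
  u1 = 0 → ∅
  u2 = b.(rec X. 0\{a,c}\{b,c} + (a.0 + 0\{a,c}) + (a.b.X + (0 + 0 + a.X))) → —b→ u0
LTS(Q): 3 reachable states
  v0 = rec X. 0\{a,c}\{b,c} + (a.0 + 0\{a,c}) + (a.b.X + (a.X + (0 + 0))) → —a→ v0, —a→ v1, —a→ v2
  v1 = 0 → ∅
  v2 = b.(rec X. 0\{a,c}\{b,c} + (a.0 + 0\{a,c}) + (a.b.X + (a.X + (0 + 0)))) → —b→ v0
Partition-refinement fixed point:
  B0 = {u0, v0}
  B1 = {u1, v1}
  B2 = {u2, v2}
u0 ∈ B0, v0 ∈ B0 → same block

YES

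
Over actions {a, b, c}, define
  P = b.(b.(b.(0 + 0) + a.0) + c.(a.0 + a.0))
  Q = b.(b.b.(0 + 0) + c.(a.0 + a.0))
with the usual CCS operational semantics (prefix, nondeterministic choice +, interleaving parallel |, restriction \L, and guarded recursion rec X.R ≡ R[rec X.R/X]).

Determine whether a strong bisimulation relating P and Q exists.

P ≁ Q

P's transition system — 6 states:
  s0 = b.(b.(b.(0 + 0) + a.0) + c.(a.0 + a.0)) :: -b-> s1
  s1 = b.(b.(0 + 0) + a.0) + c.(a.0 + a.0) :: -b-> s2, -c-> s3
  s2 = b.(0 + 0) + a.0 :: -a-> s4, -b-> s5
  s3 = a.0 + a.0 :: -a-> s4
  s4 = 0 :: deadlocked
  s5 = 0 + 0 :: deadlocked
Q's transition system — 6 states:
  t0 = b.(b.b.(0 + 0) + c.(a.0 + a.0)) :: -b-> t1
  t1 = b.b.(0 + 0) + c.(a.0 + a.0) :: -b-> t2, -c-> t3
  t2 = b.(0 + 0) :: -b-> t4
  t3 = a.0 + a.0 :: -a-> t5
  t4 = 0 + 0 :: deadlocked
  t5 = 0 :: deadlocked
Bisimilarity quotient blocks:
  B0 = {s0}
  B1 = {s1}
  B2 = {s3, t3}
  B3 = {s4, s5, t4, t5}
  B4 = {s2}
  B5 = {t0}
  B6 = {t1}
  B7 = {t2}
s0 ∈ B0, t0 ∈ B5 → different blocks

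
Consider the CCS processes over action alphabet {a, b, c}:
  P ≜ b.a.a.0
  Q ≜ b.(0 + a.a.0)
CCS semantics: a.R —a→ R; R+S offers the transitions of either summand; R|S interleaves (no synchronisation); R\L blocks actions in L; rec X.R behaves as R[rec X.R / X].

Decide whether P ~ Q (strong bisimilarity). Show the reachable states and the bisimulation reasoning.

LTS(P): 4 reachable states
  p0 = b.a.a.0 has moves =b=> p1
  p1 = a.a.0 has moves =a=> p2
  p2 = a.0 has moves =a=> p3
  p3 = 0 has moves stopped
LTS(Q): 4 reachable states
  q0 = b.(0 + a.a.0) has moves =b=> q1
  q1 = 0 + a.a.0 has moves =a=> q2
  q2 = a.0 has moves =a=> q3
  q3 = 0 has moves stopped
Partition-refinement fixed point:
  B0 = {p0, q0}
  B1 = {p1, q1}
  B2 = {p2, q2}
  B3 = {p3, q3}
p0 ∈ B0, q0 ∈ B0 → same block

P ~ Q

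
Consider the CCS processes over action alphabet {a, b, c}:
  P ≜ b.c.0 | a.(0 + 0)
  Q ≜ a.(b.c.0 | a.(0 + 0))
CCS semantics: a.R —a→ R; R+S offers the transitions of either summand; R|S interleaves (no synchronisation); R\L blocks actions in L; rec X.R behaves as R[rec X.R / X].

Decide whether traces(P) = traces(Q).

LTS(P): 6 reachable states
  u0 = b.c.0 | a.(0 + 0) → ··a··> u1, ··b··> u2
  u1 = b.c.0 | (0 + 0) → ··b··> u3
  u2 = c.0 | a.(0 + 0) → ··a··> u3, ··c··> u4
  u3 = c.0 | (0 + 0) → ··c··> u5
  u4 = 0 | a.(0 + 0) → ··a··> u5
  u5 = 0 | (0 + 0) → stopped
LTS(Q): 7 reachable states
  v0 = a.(b.c.0 | a.(0 + 0)) → ··a··> v1
  v1 = b.c.0 | a.(0 + 0) → ··a··> v2, ··b··> v3
  v2 = b.c.0 | (0 + 0) → ··b··> v4
  v3 = c.0 | a.(0 + 0) → ··a··> v4, ··c··> v5
  v4 = c.0 | (0 + 0) → ··c··> v6
  v5 = 0 | a.(0 + 0) → ··a··> v6
  v6 = 0 | (0 + 0) → stopped
Trace ⟨b⟩ through P, begin at {u0}:
  [1] b ⇒ {u2}
  ✓ P
Trace ⟨b⟩ through Q, begin at {v0}:
  [1] b ⇒ ∅ (Q stuck)

traces(P) ≠ traces(Q) — witness ⟨b⟩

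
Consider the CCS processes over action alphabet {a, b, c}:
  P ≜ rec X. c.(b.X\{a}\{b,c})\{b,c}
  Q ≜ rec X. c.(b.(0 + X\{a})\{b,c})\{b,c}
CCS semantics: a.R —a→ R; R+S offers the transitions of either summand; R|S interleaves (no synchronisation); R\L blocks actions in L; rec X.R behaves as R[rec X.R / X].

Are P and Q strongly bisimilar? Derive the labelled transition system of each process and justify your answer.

bisimilar

Reachable graph of P (2 states):
  m0 = rec X. c.(b.X\{a}\{b,c})\{b,c} | —c→ m1
  m1 = (b.(rec X. c.(b.X\{a}\{b,c})\{b,c})\{a}\{b,c})\{b,c} | (no moves)
Reachable graph of Q (2 states):
  n0 = rec X. c.(b.(0 + X\{a})\{b,c})\{b,c} | —c→ n1
  n1 = (b.(0 + (rec X. c.(b.(0 + X\{a})\{b,c})\{b,c})\{a})\{b,c})\{b,c} | (no moves)
Bisimilarity quotient blocks:
  B0 = {m0, n0}
  B1 = {m1, n1}
m0 ∈ B0, n0 ∈ B0 → same block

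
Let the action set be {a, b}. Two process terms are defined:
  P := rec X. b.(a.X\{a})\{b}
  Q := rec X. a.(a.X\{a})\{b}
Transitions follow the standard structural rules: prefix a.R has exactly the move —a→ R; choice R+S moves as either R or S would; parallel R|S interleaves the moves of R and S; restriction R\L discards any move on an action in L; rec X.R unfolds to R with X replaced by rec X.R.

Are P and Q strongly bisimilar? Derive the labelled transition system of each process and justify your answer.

not bisimilar

LTS(P): 3 reachable states
  m0 = rec X. b.(a.X\{a})\{b} | --b--▸ m1
  m1 = (a.(rec X. b.(a.X\{a})\{b})\{a})\{b} | --a--▸ m2
  m2 = (rec X. b.(a.X\{a})\{b})\{a}\{b} | deadlocked
LTS(Q): 3 reachable states
  n0 = rec X. a.(a.X\{a})\{b} | --a--▸ n1
  n1 = (a.(rec X. a.(a.X\{a})\{b})\{a})\{b} | --a--▸ n2
  n2 = (rec X. a.(a.X\{a})\{b})\{a}\{b} | deadlocked
Coarsest stable partition (strong bisimilarity classes):
  B0 = {m0}
  B1 = {m1, n1}
  B2 = {m2, n2}
  B3 = {n0}
m0 ∈ B0, n0 ∈ B3 → different blocks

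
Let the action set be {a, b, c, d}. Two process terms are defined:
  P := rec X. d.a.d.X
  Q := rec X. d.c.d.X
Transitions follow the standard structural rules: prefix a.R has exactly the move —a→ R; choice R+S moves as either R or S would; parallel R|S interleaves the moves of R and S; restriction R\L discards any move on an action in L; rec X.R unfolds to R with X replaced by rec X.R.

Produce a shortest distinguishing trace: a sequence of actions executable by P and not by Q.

LTS(P): 3 reachable states
  u0 = rec X. d.a.d.X has moves =d=> u1
  u1 = a.d.(rec X. d.a.d.X) has moves =a=> u2
  u2 = d.(rec X. d.a.d.X) has moves =d=> u0
LTS(Q): 3 reachable states
  v0 = rec X. d.c.d.X has moves =d=> v1
  v1 = c.d.(rec X. d.c.d.X) has moves =c=> v2
  v2 = d.(rec X. d.c.d.X) has moves =d=> v0
Run σ = ⟨da⟩ on P: start {u0}
  [1] d ⇒ {u1}
  [2] a ⇒ {u2}
  ✓ P
Run σ = ⟨da⟩ on Q: start {v0}
  [1] d ⇒ {v1}
  [2] a ⇒ ∅ (Q stuck)

da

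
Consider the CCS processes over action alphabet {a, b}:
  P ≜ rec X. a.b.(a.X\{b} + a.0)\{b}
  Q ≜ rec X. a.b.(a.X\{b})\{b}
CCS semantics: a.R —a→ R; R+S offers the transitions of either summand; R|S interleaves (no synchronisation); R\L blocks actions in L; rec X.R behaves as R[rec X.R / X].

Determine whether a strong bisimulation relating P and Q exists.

NO

LTS(P): 6 reachable states
  s0 = rec X. a.b.(a.X\{b} + a.0)\{b} has moves -a-> s1
  s1 = b.(a.(rec X. a.b.(a.X\{b} + a.0)\{b})\{b} + a.0)\{b} has moves -b-> s2
  s2 = (a.(rec X. a.b.(a.X\{b} + a.0)\{b})\{b} + a.0)\{b} has moves -a-> s3, -a-> s4
  s3 = (rec X. a.b.(a.X\{b} + a.0)\{b})\{b}\{b} has moves -a-> s5
  s4 = 0\{b} has moves stopped
  s5 = (b.(a.(rec X. a.b.(a.X\{b} + a.0)\{b})\{b} + a.0)\{b})\{b}\{b} has moves stopped
LTS(Q): 5 reachable states
  t0 = rec X. a.b.(a.X\{b})\{b} has moves -a-> t1
  t1 = b.(a.(rec X. a.b.(a.X\{b})\{b})\{b})\{b} has moves -b-> t2
  t2 = (a.(rec X. a.b.(a.X\{b})\{b})\{b})\{b} has moves -a-> t3
  t3 = (rec X. a.b.(a.X\{b})\{b})\{b}\{b} has moves -a-> t4
  t4 = (b.(a.(rec X. a.b.(a.X\{b})\{b})\{b})\{b})\{b}\{b} has moves stopped
Bisimilarity quotient blocks:
  B0 = {s0}
  B1 = {s1}
  B2 = {s2}
  B3 = {s3, t3}
  B4 = {s4, s5, t4}
  B5 = {t0}
  B6 = {t1}
  B7 = {t2}
s0 ∈ B0, t0 ∈ B5 → different blocks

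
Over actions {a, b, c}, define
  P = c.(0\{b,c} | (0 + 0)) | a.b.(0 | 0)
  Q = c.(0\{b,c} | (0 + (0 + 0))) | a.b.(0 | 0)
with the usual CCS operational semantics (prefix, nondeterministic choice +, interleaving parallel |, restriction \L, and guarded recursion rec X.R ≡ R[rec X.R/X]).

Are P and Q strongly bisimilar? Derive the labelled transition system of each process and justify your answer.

YES

LTS(P): 6 reachable states
  p0 = c.(0\{b,c} | (0 + 0)) | a.b.(0 | 0) :: —a→ p1, —c→ p2
  p1 = c.(0\{b,c} | (0 + 0)) | b.(0 | 0) :: —b→ p3, —c→ p4
  p2 = 0\{b,c} | (0 + 0) | a.b.(0 | 0) :: —a→ p4
  p3 = c.(0\{b,c} | (0 + 0)) | (0 | 0) :: —c→ p5
  p4 = 0\{b,c} | (0 + 0) | b.(0 | 0) :: —b→ p5
  p5 = 0\{b,c} | (0 + 0) | (0 | 0) :: ∅
LTS(Q): 6 reachable states
  q0 = c.(0\{b,c} | (0 + (0 + 0))) | a.b.(0 | 0) :: —a→ q1, —c→ q2
  q1 = c.(0\{b,c} | (0 + (0 + 0))) | b.(0 | 0) :: —b→ q3, —c→ q4
  q2 = 0\{b,c} | (0 + (0 + 0)) | a.b.(0 | 0) :: —a→ q4
  q3 = c.(0\{b,c} | (0 + (0 + 0))) | (0 | 0) :: —c→ q5
  q4 = 0\{b,c} | (0 + (0 + 0)) | b.(0 | 0) :: —b→ q5
  q5 = 0\{b,c} | (0 + (0 + 0)) | (0 | 0) :: ∅
Coarsest stable partition (strong bisimilarity classes):
  B0 = {p0, q0}
  B1 = {p2, q2}
  B2 = {p4, q4}
  B3 = {p5, q5}
  B4 = {p1, q1}
  B5 = {p3, q3}
p0 ∈ B0, q0 ∈ B0 → same block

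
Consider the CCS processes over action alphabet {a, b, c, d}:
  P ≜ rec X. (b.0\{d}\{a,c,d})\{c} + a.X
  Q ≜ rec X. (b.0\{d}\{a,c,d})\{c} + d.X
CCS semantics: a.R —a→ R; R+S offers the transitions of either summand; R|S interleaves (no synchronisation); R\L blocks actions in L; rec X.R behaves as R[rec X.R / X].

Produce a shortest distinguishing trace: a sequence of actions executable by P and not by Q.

P's transition system — 2 states:
  m0 = rec X. (b.0\{d}\{a,c,d})\{c} + a.X :: =a=> m0, =b=> m1
  m1 = 0\{d}\{a,c,d}\{c} :: stopped
Q's transition system — 2 states:
  n0 = rec X. (b.0\{d}\{a,c,d})\{c} + d.X :: =b=> n1, =d=> n0
  n1 = 0\{d}\{a,c,d}\{c} :: stopped
Run σ = ⟨a⟩ on P: start {m0}
  [1] a ⇒ {m0}
  — P admits the full trace.
Run σ = ⟨a⟩ on Q: start {n0}
  [1] a ⇒ no successor for Q

a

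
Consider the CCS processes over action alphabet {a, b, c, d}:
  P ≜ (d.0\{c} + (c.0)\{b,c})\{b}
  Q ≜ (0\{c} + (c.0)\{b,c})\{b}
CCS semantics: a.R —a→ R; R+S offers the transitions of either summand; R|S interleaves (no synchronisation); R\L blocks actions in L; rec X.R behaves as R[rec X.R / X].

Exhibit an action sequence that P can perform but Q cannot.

d

Reachable graph of P (2 states):
  p0 = (d.0\{c} + (c.0)\{b,c})\{b} | --d--▸ p1
  p1 = 0\{c}\{b} | deadlocked
Reachable graph of Q (1 states):
  q0 = (0\{c} + (c.0)\{b,c})\{b} | deadlocked
Run σ = ⟨d⟩ on P: start {p0}
  [1] d ⇒ {p1}
  ✓ P
Run σ = ⟨d⟩ on Q: start {q0}
  [1] d ⇒ ∅  — Q cannot continue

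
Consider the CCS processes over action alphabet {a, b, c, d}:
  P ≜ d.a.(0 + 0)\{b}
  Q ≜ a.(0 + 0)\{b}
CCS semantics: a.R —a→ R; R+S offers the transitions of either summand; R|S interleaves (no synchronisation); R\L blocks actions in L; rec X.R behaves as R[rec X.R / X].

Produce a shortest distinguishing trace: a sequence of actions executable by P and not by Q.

P's transition system — 3 states:
  p0 = d.a.(0 + 0)\{b} → -d-> p1
  p1 = a.(0 + 0)\{b} → -a-> p2
  p2 = (0 + 0)\{b} → deadlocked
Q's transition system — 2 states:
  q0 = a.(0 + 0)\{b} → -a-> q1
  q1 = (0 + 0)\{b} → deadlocked
Trace ⟨d⟩ through P, begin at {p0}:
  after d @ step 1: {p1}
  P completes σ.
Trace ⟨d⟩ through Q, begin at {q0}:
  after d @ step 1: no successor for Q

d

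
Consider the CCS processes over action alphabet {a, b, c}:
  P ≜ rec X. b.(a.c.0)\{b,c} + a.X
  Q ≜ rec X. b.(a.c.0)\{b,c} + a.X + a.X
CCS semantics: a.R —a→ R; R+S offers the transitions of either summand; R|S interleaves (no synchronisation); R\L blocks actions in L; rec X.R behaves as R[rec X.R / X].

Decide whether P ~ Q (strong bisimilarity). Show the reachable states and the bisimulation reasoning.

Reachable graph of P (3 states):
  p0 = rec X. b.(a.c.0)\{b,c} + a.X | -a-> p0, -b-> p1
  p1 = (a.c.0)\{b,c} | -a-> p2
  p2 = (c.0)\{b,c} | stopped
Reachable graph of Q (3 states):
  q0 = rec X. b.(a.c.0)\{b,c} + a.X + a.X | -a-> q0, -b-> q1
  q1 = (a.c.0)\{b,c} | -a-> q2
  q2 = (c.0)\{b,c} | stopped
Partition-refinement fixed point:
  B0 = {p0, q0}
  B1 = {p1, q1}
  B2 = {p2, q2}
p0 ∈ B0, q0 ∈ B0 → same block

YES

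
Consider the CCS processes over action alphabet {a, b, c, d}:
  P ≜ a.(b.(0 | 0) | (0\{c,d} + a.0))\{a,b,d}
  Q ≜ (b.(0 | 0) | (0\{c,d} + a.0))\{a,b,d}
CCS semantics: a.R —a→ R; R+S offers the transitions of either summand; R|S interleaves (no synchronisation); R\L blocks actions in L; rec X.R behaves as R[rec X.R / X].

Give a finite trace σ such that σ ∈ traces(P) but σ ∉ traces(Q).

LTS(P): 2 reachable states
  s0 = a.(b.(0 | 0) | (0\{c,d} + a.0))\{a,b,d} has moves —a→ s1
  s1 = (b.(0 | 0) | (0\{c,d} + a.0))\{a,b,d} has moves deadlocked
LTS(Q): 1 reachable states
  t0 = (b.(0 | 0) | (0\{c,d} + a.0))\{a,b,d} has moves deadlocked
Trace ⟨a⟩ through P, begin at {s0}:
  after a @ step 1: {s1}
  ✓ P
Trace ⟨a⟩ through Q, begin at {t0}:
  after a @ step 1: ∅ (Q stuck)

a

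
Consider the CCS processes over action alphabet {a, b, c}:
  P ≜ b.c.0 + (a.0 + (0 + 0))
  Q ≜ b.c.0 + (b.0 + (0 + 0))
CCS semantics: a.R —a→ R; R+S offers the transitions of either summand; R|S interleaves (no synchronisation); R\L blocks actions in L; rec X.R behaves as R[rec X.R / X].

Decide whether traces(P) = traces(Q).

LTS(P): 3 reachable states
  p0 = b.c.0 + (a.0 + (0 + 0)) | --a--▸ p1, --b--▸ p2
  p1 = 0 | (no moves)
  p2 = c.0 | --c--▸ p1
LTS(Q): 3 reachable states
  q0 = b.c.0 + (b.0 + (0 + 0)) | --b--▸ q1, --b--▸ q2
  q1 = 0 | (no moves)
  q2 = c.0 | --c--▸ q1
Trace ⟨a⟩ through P, begin at {p0}:
  step 1 (a): {p1}
  — P admits the full trace.
Trace ⟨a⟩ through Q, begin at {q0}:
  step 1 (a): ∅  — Q cannot continue

traces(P) ≠ traces(Q) — witness ⟨a⟩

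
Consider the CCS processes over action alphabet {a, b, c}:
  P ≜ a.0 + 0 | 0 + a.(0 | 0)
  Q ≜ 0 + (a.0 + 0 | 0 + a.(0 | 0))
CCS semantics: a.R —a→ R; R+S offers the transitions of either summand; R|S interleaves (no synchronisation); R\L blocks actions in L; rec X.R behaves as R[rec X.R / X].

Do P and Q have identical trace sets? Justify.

LTS(P): 3 reachable states
  m0 = a.0 + 0 | 0 + a.(0 | 0) ⊢ —a→ m1, —a→ m2
  m1 = 0 ⊢ ∅
  m2 = 0 | 0 ⊢ ∅
LTS(Q): 3 reachable states
  n0 = 0 + (a.0 + 0 | 0 + a.(0 | 0)) ⊢ —a→ n1, —a→ n2
  n1 = 0 ⊢ ∅
  n2 = 0 | 0 ⊢ ∅
Coarsest stable partition (strong bisimilarity classes):
  B0 = {m0, n0}
  B1 = {m1, m2, n1, n2}
m0 ∈ B0, n0 ∈ B0 → same block
Bisimilar ⇒ trace-equivalent.

trace-equivalent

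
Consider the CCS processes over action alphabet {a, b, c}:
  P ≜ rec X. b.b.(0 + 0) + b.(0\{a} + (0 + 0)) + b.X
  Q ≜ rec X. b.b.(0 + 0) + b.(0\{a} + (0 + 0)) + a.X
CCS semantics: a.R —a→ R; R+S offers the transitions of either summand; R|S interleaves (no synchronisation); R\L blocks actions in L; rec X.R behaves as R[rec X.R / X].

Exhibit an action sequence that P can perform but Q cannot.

LTS(P): 4 reachable states
  m0 = rec X. b.b.(0 + 0) + b.(0\{a} + (0 + 0)) + b.X ⊢ --b--▸ m0, --b--▸ m1, --b--▸ m2
  m1 = 0\{a} + (0 + 0) ⊢ stopped
  m2 = b.(0 + 0) ⊢ --b--▸ m3
  m3 = 0 + 0 ⊢ stopped
LTS(Q): 4 reachable states
  n0 = rec X. b.b.(0 + 0) + b.(0\{a} + (0 + 0)) + a.X ⊢ --a--▸ n0, --b--▸ n1, --b--▸ n2
  n1 = 0\{a} + (0 + 0) ⊢ stopped
  n2 = b.(0 + 0) ⊢ --b--▸ n3
  n3 = 0 + 0 ⊢ stopped
Run σ = ⟨bbb⟩ on P: start {m0}
  step 1 (b): {m0, m1, m2}
  step 2 (b): {m0, m1, m2, m3}
  step 3 (b): {m0, m1, m2, m3}
  — P admits the full trace.
Run σ = ⟨bbb⟩ on Q: start {n0}
  step 1 (b): {n1, n2}
  step 2 (b): {n3}
  step 3 (b): ∅  — Q cannot continue

bbb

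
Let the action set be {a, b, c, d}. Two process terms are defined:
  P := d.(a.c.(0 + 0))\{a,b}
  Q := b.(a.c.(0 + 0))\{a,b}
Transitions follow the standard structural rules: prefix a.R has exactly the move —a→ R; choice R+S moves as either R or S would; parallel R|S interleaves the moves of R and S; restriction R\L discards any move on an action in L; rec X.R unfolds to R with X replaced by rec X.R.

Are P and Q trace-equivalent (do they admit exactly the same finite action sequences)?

trace-distinct — witness ⟨d⟩

LTS(P): 2 reachable states
  p0 = d.(a.c.(0 + 0))\{a,b} has moves --d--▸ p1
  p1 = (a.c.(0 + 0))\{a,b} has moves (no moves)
LTS(Q): 2 reachable states
  q0 = b.(a.c.(0 + 0))\{a,b} has moves --b--▸ q1
  q1 = (a.c.(0 + 0))\{a,b} has moves (no moves)
Run σ = ⟨d⟩ on P: start {p0}
  after d @ step 1: {p1}
  — P admits the full trace.
Run σ = ⟨d⟩ on Q: start {q0}
  after d @ step 1: ∅  — Q cannot continue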